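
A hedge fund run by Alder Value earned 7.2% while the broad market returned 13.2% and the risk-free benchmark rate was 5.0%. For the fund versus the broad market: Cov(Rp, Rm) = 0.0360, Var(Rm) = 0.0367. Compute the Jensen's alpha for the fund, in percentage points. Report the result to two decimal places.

-5.84

β = Cov / Var = 0.0360 / 0.0367 = 0.9809
E[R] = Rf + β(Rm − Rf) = 5.0% + 0.9809 × (13.2% − 5.0%) = 13.0434%
α = Rp − E[R] = 7.2% − 13.0434% = -5.8434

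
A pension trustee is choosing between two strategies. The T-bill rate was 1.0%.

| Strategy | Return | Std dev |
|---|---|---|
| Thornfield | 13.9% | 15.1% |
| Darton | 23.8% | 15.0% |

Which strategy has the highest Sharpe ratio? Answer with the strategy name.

Darton

Thornfield: Sharpe ratio = (13.9% − 1.0%) / 15.1% = 0.854
Darton: Sharpe ratio = (23.8% − 1.0%) / 15.0% = 1.520
Highest: Darton (1.520).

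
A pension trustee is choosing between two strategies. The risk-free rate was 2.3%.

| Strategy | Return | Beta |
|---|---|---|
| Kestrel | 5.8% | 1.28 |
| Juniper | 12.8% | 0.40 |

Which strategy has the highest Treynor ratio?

Juniper

Kestrel: Treynor = (5.8% − 2.3%) / 1.28 = 2.734
Juniper: Treynor = (12.8% − 2.3%) / 0.40 = 26.250
Highest: Juniper (26.250).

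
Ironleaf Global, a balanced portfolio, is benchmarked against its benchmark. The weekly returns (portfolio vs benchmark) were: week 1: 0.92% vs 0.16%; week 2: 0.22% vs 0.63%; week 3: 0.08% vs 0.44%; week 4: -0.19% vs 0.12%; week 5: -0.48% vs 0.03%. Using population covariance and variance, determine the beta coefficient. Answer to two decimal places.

0.53

r̄p = 0.1100%,  r̄m = 0.2760%
Cov = Σ(rp − r̄p)(rm − r̄m) / 5 = 0.0264
Var(rm) = Σ(rm − r̄m)² / 5 = 0.0501
β = Cov / Var = 0.0264 / 0.0501 = 0.5269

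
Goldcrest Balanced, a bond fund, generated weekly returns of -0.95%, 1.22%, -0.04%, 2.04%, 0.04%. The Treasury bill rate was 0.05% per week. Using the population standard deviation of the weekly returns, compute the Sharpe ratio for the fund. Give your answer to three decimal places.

μ = (-0.95 + 1.22 − 0.04 + 2.04 + 0.04) / 5 = 2.310 / 5 = 0.4620%
Population std dev = √[5.4885 / 5] = 1.0477%
Sharpe = (μ − rf) / σ = (0.4620 − 0.05) / 1.0477 = 0.4120 / 1.0477 = 0.3932

0.393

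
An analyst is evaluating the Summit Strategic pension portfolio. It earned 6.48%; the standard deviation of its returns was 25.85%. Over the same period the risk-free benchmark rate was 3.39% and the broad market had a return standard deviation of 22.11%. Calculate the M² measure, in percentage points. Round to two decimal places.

Sharpe = (Rp − Rf) / σp = (6.48% − 3.39%) / 25.85% = 0.1195
M² = Rf + Sharpe × σm = 3.39% + 0.1195 × 22.11% = 6.0321%

6.03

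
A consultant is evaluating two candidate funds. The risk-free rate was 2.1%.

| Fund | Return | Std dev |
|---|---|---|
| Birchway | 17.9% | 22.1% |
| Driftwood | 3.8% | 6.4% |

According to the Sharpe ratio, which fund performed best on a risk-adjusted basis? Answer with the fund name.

Birchway

Birchway: Sharpe ratio = (17.9% − 2.1%) / 22.1% = 0.715
Driftwood: Sharpe ratio = (3.8% − 2.1%) / 6.4% = 0.266
Highest: Birchway (0.715).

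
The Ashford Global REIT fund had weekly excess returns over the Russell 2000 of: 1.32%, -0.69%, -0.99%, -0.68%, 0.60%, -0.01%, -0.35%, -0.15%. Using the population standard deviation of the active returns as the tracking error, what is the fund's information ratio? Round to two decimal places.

-0.17

r̄ = (1.32 − 0.69 − 0.99 − 0.68 + 0.6 − 0.01 − 0.35 − 0.15) / 8 = -0.1188%
Σ(r − r̄)² = (1.32 − (-0.1188))² + (-0.69 − (-0.1188))² + (-0.99 − (-0.1188))² + … = 4.0533
population σ = √(4.0533 / 8) = √0.5067 = 0.7118%
IR = r̄ / tracking error = -0.1188 / 0.7118 = -0.1669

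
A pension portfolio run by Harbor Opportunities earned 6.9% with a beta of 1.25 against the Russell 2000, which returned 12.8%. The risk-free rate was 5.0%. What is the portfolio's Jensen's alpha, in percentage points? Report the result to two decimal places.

CAPM expected return = Rf + β(Rm − Rf) = 5.0% + 1.25 × (12.8% − 5.0%) = 5 + 1.25 × 7.80 = 14.7500%
Jensen's α = Rp − E[R] = 6.9% − 14.7500% = -7.8500

-7.85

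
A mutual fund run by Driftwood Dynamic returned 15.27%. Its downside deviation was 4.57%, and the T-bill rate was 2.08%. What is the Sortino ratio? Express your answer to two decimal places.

2.89

Sortino = (Rp − Rf) / σd = (15.27% − 2.08%) / 4.57% = 13.19% / 4.57% = 2.8862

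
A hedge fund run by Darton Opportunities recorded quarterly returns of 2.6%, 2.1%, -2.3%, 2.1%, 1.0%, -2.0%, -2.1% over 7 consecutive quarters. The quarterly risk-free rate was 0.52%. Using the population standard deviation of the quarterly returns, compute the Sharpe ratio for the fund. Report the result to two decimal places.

-0.15

r̄ = (2.6 + 2.1 − 2.3 + 2.1 + 1 − 2 − 2.1) / 7 = 0.2000%
Σ(r − r̄)² = 30.0000; population σ = √(30.0000/7) = 2.0702%
Sharpe = (r̄ − rf) / σ = (0.2000 − 0.52) / 2.0702 = -0.3200 / 2.0702 = -0.1546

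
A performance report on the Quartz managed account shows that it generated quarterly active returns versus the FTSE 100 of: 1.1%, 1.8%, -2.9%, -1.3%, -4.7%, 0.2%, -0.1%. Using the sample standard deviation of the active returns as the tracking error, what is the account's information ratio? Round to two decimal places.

-0.37

Mean return μ = -5.90 / 7 = -0.8429%
Sample std dev = √[31.7171 / 6] = 2.2992%
IR = μ / tracking error = -0.8429 / 2.2992 = -0.3666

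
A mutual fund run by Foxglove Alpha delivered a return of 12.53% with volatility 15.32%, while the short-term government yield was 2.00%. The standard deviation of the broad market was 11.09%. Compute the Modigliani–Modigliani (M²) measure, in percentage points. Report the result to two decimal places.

Sharpe = (Rp − Rf) / σp = (12.53% − 2.00%) / 15.32% = 0.6873
M² = Rf + Sharpe × σm = 2.00% + 0.6873 × 11.09% = 9.6222%

9.62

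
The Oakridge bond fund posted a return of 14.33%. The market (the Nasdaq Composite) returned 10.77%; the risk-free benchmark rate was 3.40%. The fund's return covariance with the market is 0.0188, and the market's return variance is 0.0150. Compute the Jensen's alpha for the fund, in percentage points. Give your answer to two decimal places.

β = Cov / Var = 0.0188 / 0.0150 = 1.2533
E[R] = Rf + β(Rm − Rf) = 3.40% + 1.2533 × (10.77% − 3.40%) = 12.6368%
α = Rp − E[R] = 14.33% − 12.6368% = 1.6932

1.69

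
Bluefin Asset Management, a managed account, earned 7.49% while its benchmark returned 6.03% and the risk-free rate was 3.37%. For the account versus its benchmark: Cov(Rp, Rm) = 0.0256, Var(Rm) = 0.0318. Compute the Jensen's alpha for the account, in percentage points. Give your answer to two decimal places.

1.98

β = Cov / Var = 0.0256 / 0.0318 = 0.8050
E[R] = Rf + β(Rm − Rf) = 3.37% + 0.8050 × (6.03% − 3.37%) = 5.5113%
α = Rp − E[R] = 7.49% − 5.5113% = 1.9787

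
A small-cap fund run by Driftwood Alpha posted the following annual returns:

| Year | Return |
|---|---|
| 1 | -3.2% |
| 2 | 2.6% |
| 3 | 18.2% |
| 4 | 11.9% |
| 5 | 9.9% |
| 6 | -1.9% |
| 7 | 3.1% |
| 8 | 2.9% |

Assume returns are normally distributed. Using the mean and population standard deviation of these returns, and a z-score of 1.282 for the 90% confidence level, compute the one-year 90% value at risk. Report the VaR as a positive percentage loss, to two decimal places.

3.32

r̄ = (-3.2 + 2.6 + 18.2 + 11.9 + 9.9 − 1.9 + 3.1 + 2.9) / 8 = 43.50 / 8 = 5.4375%
Population std dev = √[372.9588 / 8] = 6.8279%
VaR = −(r̄ − z·σ) = −(5.4375 − 1.282 × 6.8279) = −(-3.3159) = 3.3159%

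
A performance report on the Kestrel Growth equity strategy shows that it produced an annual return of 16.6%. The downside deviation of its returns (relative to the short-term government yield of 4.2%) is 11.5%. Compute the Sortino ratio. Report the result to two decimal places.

1.08

Sortino = (Rp − Rf) / σd = (16.6% − 4.2%) / 11.5% = 12.40% / 11.5% = 1.0783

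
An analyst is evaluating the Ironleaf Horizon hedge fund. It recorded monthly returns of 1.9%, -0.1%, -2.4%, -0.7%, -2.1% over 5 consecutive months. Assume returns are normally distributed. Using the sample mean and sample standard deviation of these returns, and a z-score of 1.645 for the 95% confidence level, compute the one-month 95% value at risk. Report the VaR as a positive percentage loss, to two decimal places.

3.53

r̄ = (1.9 − 0.1 − 2.4 − 0.7 − 2.1) / 5 = -0.6800%
Σ(r − r̄)² = (1.9 − (-0.6800))² + (-0.1 − (-0.6800))² + (-2.4 − (-0.6800))² + … = 11.9680
sample σ = √(11.9680 / 4) = √2.9920 = 1.7297%
VaR = −(r̄ − z·σ) = −(-0.6800 − 1.645 × 1.7297) = −(-3.5254) = 3.5254%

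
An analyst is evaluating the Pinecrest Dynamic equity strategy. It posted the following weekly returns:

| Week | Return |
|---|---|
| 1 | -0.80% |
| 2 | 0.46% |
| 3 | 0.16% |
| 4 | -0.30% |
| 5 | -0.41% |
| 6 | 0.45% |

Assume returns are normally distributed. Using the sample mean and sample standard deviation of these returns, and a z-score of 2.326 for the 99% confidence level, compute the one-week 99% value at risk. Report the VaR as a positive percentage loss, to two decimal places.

Mean return μ = -0.440 / 6 = -0.0733%
Sample std dev = √[1.3055 / 5] = 0.5110%
VaR = −(μ − z·σ) = −(-0.0733 − 2.326 × 0.5110) = −(-1.2619) = 1.2619%

1.26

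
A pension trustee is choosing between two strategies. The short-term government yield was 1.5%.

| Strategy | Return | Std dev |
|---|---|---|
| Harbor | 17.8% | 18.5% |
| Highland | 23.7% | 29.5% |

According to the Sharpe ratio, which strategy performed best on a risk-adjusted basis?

Harbor

Harbor: Sharpe ratio = (17.8% − 1.5%) / 18.5% = 0.881
Highland: Sharpe ratio = (23.7% − 1.5%) / 29.5% = 0.753
Highest: Harbor (0.881).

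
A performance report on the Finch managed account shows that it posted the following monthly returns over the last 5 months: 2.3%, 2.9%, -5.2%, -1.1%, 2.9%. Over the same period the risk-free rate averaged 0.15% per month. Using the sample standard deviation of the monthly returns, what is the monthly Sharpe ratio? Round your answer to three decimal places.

0.060

μ = (2.3 + 2.9 − 5.2 − 1.1 + 2.9) / 5 = 0.3600%
Σ(r − μ)² = 49.7120; sample σ = √(49.7120/4) = 3.5253%
Sharpe = (μ − rf) / σ = (0.3600 − 0.15) / 3.5253 = 0.2100 / 3.5253 = 0.0596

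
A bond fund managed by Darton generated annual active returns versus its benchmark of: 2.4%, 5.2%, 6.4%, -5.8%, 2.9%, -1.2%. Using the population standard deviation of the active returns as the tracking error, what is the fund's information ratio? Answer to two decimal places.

0.40

Mean return r̄ = 9.90 / 6 = 1.6500%
Population σ = √[Σ(r − r̄)² / 6] = √[100.9150 / 6] = √16.8192 = 4.1011%
IR = r̄ / tracking error = 1.6500 / 4.1011 = 0.4023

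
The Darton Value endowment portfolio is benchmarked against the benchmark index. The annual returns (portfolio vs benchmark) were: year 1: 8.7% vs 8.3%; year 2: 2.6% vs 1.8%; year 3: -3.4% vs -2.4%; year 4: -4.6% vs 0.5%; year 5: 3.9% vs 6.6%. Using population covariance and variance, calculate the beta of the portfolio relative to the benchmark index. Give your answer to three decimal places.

1.119

r̄p = 1.4400%,  r̄m = 2.9600%
Cov = Σ(rp − r̄p)(rm − r̄m) / 5 = 17.4356
Var(rm) = Σ(rm − r̄m)² / 5 = 15.5784
β = Cov / Var = 17.4356 / 15.5784 = 1.1192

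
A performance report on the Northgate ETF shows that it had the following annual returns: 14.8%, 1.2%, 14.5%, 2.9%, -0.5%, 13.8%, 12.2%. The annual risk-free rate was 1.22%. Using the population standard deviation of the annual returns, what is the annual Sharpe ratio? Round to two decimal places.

1.13

r̄ = (14.8 + 1.2 + 14.5 + 2.9 − 0.5 + 13.8 + 12.2) / 7 = 8.4143%
Σ(r − r̄)² = 283.0686; population σ = √(283.0686/7) = 6.3591%
Sharpe = (r̄ − rf) / σ = (8.4143 − 1.22) / 6.3591 = 7.1943 / 6.3591 = 1.1313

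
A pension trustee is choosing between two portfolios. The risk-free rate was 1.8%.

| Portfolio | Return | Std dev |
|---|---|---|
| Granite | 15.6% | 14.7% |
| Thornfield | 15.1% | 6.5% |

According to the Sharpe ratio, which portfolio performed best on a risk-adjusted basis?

Granite: Sharpe ratio = (15.6% − 1.8%) / 14.7% = 0.939
Thornfield: Sharpe ratio = (15.1% − 1.8%) / 6.5% = 2.046
Highest: Thornfield (2.046).

Thornfield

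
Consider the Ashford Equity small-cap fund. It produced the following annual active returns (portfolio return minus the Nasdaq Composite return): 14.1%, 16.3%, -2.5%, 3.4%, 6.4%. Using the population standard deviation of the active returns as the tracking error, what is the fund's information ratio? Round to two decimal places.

r̄ = (14.1 + 16.3 − 2.5 + 3.4 + 6.4) / 5 = 37.70 / 5 = 7.5400%
Population std dev = √[239.0120 / 5] = 6.9139%
IR = r̄ / tracking error = 7.5400 / 6.9139 = 1.0906

1.09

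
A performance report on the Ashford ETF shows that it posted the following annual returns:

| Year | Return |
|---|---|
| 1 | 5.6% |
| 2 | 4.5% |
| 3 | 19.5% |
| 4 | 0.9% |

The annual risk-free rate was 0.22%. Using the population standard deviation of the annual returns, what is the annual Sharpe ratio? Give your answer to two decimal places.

1.05

Mean return r̄ = 30.50 / 4 = 7.6250%
Population σ = √[Σ(r − r̄)² / 4] = √[200.1075 / 4] = √50.0269 = 7.0730%
Sharpe = (r̄ − rf) / σ = (7.6250 − 0.22) / 7.0730 = 7.4050 / 7.0730 = 1.0469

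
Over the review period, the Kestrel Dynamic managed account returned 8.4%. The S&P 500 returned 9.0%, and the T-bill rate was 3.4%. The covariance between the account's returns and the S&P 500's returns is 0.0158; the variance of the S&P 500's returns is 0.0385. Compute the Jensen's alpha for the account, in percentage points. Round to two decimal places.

β = Cov / Var = 0.0158 / 0.0385 = 0.4104
E[R] = Rf + β(Rm − Rf) = 3.4% + 0.4104 × (9.0% − 3.4%) = 5.6982%
α = Rp − E[R] = 8.4% − 5.6982% = 2.7018

2.70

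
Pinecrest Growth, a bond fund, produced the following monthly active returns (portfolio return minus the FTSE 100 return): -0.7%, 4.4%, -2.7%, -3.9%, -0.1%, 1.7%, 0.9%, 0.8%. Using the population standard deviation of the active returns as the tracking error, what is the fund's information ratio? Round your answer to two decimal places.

0.02

Mean return r̄ = 0.40 / 8 = 0.0500%
Population σ = √[Σ(r − r̄)² / 8] = √[46.6800 / 8] = √5.8350 = 2.4156%
IR = r̄ / tracking error = 0.0500 / 2.4156 = 0.0207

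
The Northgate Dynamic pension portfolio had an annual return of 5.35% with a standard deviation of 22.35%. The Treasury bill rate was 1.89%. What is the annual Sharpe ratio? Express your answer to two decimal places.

0.15

Sharpe = (Rp − Rf) / σp = (5.35% − 1.89%) / 22.35% = 3.46% / 22.35% = 0.1548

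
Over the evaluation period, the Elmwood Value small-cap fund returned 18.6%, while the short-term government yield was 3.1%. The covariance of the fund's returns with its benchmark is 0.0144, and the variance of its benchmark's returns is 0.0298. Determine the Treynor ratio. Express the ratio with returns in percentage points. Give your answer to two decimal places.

32.08

β = Cov / Var = 0.0144 / 0.0298 = 0.4832
Treynor = (Rp − Rf) / β = (18.6% − 3.1%) / 0.4832 = 15.50 / 0.4832 = 32.0778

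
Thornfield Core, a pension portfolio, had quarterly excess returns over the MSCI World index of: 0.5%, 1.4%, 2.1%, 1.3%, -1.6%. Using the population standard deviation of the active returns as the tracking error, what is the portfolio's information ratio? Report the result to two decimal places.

0.58

r̄ = (0.5 + 1.4 + 2.1 + 1.3 − 1.6) / 5 = 0.7400%
Population std dev = √[8.1320 / 5] = 1.2753%
IR = r̄ / tracking error = 0.7400 / 1.2753 = 0.5803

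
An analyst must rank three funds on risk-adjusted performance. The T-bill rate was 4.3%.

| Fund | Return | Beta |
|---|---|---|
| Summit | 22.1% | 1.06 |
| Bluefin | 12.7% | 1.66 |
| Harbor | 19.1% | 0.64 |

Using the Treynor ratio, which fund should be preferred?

Summit: Treynor = (22.1% − 4.3%) / 1.06 = 16.792
Bluefin: Treynor = (12.7% − 4.3%) / 1.66 = 5.060
Harbor: Treynor = (19.1% − 4.3%) / 0.64 = 23.125
Highest: Harbor (23.125).

Harbor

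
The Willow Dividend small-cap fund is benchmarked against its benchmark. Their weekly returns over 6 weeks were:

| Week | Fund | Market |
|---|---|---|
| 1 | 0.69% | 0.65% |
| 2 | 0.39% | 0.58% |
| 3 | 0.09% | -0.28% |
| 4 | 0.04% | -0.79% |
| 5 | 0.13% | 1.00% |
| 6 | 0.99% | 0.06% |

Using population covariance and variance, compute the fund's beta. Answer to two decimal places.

r̄p = 0.3883%,  r̄m = 0.2033%
Cov = Σ(rp − r̄p)(rm − r̄m) / 6 = 0.0556
Var(rm) = Σ(rm − r̄m)² / 6 = 0.3695
β = Cov / Var = 0.0556 / 0.3695 = 0.1505

0.15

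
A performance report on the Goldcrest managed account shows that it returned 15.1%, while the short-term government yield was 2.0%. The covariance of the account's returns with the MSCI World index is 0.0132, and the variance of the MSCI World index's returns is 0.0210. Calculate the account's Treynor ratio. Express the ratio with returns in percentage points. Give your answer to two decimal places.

β = Cov / Var = 0.0132 / 0.0210 = 0.6286
Treynor = (Rp − Rf) / β = (15.1% − 2.0%) / 0.6286 = 13.10 / 0.6286 = 20.8400

20.84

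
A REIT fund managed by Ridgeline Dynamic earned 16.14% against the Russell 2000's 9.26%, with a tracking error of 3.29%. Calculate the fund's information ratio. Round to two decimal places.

2.09

IR = (Rp − Rb) / TE = (16.14% − 9.26%) / 3.29% = 6.88% / 3.29% = 2.0912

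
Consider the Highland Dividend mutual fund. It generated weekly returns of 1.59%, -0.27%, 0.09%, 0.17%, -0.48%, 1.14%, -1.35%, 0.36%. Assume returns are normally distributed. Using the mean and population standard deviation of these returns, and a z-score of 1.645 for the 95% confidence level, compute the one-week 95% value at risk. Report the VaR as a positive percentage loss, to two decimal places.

1.26

Mean return r̄ = 1.250 / 8 = 0.1563%
Σ(r − r̄)² = 5.9248; population σ = √(5.9248/8) = 0.8606%
VaR = −(r̄ − z·σ) = −(0.1563 − 1.645 × 0.8606) = −(-1.2594) = 1.2594%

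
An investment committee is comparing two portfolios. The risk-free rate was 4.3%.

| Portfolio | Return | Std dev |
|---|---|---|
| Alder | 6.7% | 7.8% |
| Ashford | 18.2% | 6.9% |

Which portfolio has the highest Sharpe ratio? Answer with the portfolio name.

Alder: Sharpe ratio = (6.7% − 4.3%) / 7.8% = 0.308
Ashford: Sharpe ratio = (18.2% − 4.3%) / 6.9% = 2.014
Highest: Ashford (2.014).

Ashford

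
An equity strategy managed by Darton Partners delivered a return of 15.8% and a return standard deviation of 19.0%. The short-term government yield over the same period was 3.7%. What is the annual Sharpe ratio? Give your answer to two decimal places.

Sharpe = (Rp − Rf) / σp = (15.8% − 3.7%) / 19.0% = 12.10% / 19.0% = 0.6368

0.64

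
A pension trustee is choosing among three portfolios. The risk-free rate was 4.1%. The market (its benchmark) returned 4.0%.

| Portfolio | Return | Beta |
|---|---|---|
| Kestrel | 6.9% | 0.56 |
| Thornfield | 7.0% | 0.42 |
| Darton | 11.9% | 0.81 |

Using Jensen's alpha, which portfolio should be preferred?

Kestrel: α = 6.9% − [4.1% + 0.56 × (4.0% − 4.1%)] = 2.856
Thornfield: α = 7.0% − [4.1% + 0.42 × (4.0% − 4.1%)] = 2.942
Darton: α = 11.9% − [4.1% + 0.81 × (4.0% − 4.1%)] = 7.881
Highest: Darton (7.881).

Darton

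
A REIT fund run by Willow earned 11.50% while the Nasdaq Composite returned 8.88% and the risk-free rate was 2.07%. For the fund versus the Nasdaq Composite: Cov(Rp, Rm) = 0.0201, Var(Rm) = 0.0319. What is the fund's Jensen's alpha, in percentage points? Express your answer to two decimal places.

5.14

β = Cov / Var = 0.0201 / 0.0319 = 0.6301
E[R] = Rf + β(Rm − Rf) = 2.07% + 0.6301 × (8.88% − 2.07%) = 6.3610%
α = Rp − E[R] = 11.50% − 6.3610% = 5.1390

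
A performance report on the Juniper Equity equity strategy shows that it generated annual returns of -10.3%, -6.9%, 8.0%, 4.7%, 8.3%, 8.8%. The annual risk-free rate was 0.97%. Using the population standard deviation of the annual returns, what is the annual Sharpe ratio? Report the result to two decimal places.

0.15

Mean return μ = 12.60 / 6 = 2.1000%
Population σ = √[Σ(r − μ)² / 6] = √[359.6600 / 6] = √59.9433 = 7.7423%
Sharpe = (μ − rf) / σ = (2.1000 − 0.97) / 7.7423 = 1.1300 / 7.7423 = 0.1460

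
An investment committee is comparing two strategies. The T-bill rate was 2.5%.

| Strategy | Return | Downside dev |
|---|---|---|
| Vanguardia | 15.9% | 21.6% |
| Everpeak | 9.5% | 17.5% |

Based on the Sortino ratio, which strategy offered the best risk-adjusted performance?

Vanguardia

Vanguardia: Sortino ratio = (15.9% − 2.5%) / 21.6% = 0.620
Everpeak: Sortino ratio = (9.5% − 2.5%) / 17.5% = 0.400
Highest: Vanguardia (0.620).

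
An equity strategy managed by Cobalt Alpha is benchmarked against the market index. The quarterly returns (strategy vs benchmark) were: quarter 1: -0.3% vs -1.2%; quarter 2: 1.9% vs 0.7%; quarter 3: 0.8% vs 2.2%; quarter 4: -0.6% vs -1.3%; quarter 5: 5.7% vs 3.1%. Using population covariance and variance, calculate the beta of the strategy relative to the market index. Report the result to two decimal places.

1.07

r̄p = 1.5000%,  r̄m = 0.7000%
Cov = Σ(rp − r̄p)(rm − r̄m) / 5 = 3.3300
Var(rm) = Σ(rm − r̄m)² / 5 = 3.1240
β = Cov / Var = 3.3300 / 3.1240 = 1.0659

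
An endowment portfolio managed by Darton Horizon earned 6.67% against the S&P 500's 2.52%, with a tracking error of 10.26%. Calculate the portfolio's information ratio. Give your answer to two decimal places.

0.40

IR = (Rp − Rb) / TE = (6.67% − 2.52%) / 10.26% = 4.15% / 10.26% = 0.4045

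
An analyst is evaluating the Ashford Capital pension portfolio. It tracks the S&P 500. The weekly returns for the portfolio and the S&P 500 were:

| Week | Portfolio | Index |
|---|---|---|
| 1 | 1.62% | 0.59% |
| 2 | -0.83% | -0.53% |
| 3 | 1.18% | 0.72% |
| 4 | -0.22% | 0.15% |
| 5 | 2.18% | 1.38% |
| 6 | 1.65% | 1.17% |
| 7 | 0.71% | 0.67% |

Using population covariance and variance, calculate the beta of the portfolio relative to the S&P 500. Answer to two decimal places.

r̄p = 0.8986%,  r̄m = 0.5929%
Cov = Σ(rp − r̄p)(rm − r̄m) / 7 = 0.5568
Var(rm) = Σ(rm − r̄m)² / 7 = 0.3474
β = Cov / Var = 0.5568 / 0.3474 = 1.6028

1.60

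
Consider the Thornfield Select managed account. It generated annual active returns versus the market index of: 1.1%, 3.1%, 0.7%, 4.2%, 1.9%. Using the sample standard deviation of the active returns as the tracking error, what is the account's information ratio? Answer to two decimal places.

μ = (1.1 + 3.1 + 0.7 + 4.2 + 1.9) / 5 = 11.00 / 5 = 2.2000%
Σ(r − μ)² = 8.3600; sample σ = √(8.3600/4) = 1.4457%
IR = μ / tracking error = 2.2000 / 1.4457 = 1.5218

1.52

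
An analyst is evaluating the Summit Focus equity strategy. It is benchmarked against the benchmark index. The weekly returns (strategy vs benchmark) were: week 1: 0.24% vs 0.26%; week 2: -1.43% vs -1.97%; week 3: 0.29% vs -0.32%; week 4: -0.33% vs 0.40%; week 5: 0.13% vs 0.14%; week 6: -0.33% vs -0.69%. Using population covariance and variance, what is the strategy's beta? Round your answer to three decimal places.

0.608

r̄p = -0.2383%,  r̄m = -0.3633%
Cov = Σ(rp − r̄p)(rm − r̄m) / 6 = 0.3968
Var(rm) = Σ(rm − r̄m)² / 6 = 0.6524
β = Cov / Var = 0.3968 / 0.6524 = 0.6082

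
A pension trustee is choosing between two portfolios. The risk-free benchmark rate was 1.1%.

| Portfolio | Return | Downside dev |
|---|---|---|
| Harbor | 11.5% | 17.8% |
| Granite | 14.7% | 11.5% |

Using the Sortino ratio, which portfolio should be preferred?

Harbor: Sortino ratio = (11.5% − 1.1%) / 17.8% = 0.584
Granite: Sortino ratio = (14.7% − 1.1%) / 11.5% = 1.183
Highest: Granite (1.183).

Granite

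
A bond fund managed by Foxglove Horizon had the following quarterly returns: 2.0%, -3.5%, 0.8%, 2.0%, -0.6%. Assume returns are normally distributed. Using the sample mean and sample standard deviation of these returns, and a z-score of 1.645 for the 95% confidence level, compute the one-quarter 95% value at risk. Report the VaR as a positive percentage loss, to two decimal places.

3.64

μ = (2 − 3.5 + 0.8 + 2 − 0.6) / 5 = 0.70 / 5 = 0.1400%
Σ(r − μ)² = (2 − 0.1400)² + (-3.5 − 0.1400)² + (0.8 − 0.1400)² + … = 21.1520
sample σ = √(21.1520 / 4) = √5.2880 = 2.2996%
VaR = −(μ − z·σ) = −(0.1400 − 1.645 × 2.2996) = −(-3.6428) = 3.6428%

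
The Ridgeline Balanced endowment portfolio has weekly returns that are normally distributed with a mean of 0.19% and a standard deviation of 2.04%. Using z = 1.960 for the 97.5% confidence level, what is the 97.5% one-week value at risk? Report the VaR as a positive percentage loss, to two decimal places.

3.81

VaR (as % loss) = −(μ − z·σ) = −(0.19% − 1.960 × 2.04%) = −(-3.8084%) = 3.8084%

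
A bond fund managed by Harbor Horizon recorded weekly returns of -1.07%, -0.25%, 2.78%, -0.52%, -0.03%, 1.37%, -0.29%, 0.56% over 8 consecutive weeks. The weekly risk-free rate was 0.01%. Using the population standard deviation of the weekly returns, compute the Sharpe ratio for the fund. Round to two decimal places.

r̄ = (-1.07 − 0.25 + 2.78 − 0.52 − 0.03 + 1.37 − 0.29 + 0.56) / 8 = 2.550 / 8 = 0.3188%
Population std dev = √[10.6689 / 8] = 1.1548%
Sharpe = (r̄ − rf) / σ = (0.3188 − 0.01) / 1.1548 = 0.3088 / 1.1548 = 0.2674

0.27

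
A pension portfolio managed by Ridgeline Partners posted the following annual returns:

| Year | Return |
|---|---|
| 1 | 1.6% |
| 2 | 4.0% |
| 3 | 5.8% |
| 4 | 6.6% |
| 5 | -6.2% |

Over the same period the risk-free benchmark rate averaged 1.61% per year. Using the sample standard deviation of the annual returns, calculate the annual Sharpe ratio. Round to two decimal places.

0.15

Mean return r̄ = 11.80 / 5 = 2.3600%
Σ(r − r̄)² = 106.3520; sample σ = √(106.3520/4) = 5.1564%
Sharpe = (r̄ − rf) / σ = (2.3600 − 1.61) / 5.1564 = 0.7500 / 5.1564 = 0.1455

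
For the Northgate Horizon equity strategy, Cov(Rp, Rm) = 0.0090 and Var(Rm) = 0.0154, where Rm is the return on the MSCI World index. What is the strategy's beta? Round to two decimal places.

β = Cov(Rp, Rm) / Var(Rm) = 0.0090 / 0.0154 = 0.5844

0.58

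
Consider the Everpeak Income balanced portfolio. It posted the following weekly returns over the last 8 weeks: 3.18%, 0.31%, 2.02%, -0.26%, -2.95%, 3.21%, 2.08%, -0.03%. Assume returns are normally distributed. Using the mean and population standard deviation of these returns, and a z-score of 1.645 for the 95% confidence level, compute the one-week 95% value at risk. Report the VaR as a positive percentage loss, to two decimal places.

2.27

Mean return μ = 7.560 / 8 = 0.9450%
Population std dev = √[30.5462 / 8] = 1.9540%
VaR = −(μ − z·σ) = −(0.9450 − 1.645 × 1.9540) = −(-2.2693) = 2.2693%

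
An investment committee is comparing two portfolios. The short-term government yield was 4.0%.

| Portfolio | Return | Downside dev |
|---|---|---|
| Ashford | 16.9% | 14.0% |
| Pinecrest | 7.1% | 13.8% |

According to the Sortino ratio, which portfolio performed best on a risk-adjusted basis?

Ashford: Sortino ratio = (16.9% − 4.0%) / 14.0% = 0.921
Pinecrest: Sortino ratio = (7.1% − 4.0%) / 13.8% = 0.225
Highest: Ashford (0.921).

Ashford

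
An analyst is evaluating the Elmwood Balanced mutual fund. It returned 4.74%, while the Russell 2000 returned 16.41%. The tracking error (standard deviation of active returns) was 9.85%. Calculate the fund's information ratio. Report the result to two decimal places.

IR = (Rp − Rb) / TE = (4.74% − 16.41%) / 9.85% = -11.67% / 9.85% = -1.1848

-1.18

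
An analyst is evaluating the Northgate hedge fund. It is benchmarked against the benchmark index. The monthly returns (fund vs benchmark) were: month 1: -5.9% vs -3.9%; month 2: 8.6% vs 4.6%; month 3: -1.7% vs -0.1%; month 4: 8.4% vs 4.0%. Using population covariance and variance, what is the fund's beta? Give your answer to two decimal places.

r̄p = 2.3500%,  r̄m = 1.1500%
Cov = Σ(rp − r̄p)(rm − r̄m) / 4 = 21.3825
Var(rm) = Σ(rm − r̄m)² / 4 = 11.7725
β = Cov / Var = 21.3825 / 11.7725 = 1.8163

1.82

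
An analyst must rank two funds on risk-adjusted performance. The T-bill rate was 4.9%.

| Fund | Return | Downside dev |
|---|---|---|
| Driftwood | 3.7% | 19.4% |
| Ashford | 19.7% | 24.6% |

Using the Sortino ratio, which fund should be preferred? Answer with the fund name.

Ashford

Driftwood: Sortino ratio = (3.7% − 4.9%) / 19.4% = -0.062
Ashford: Sortino ratio = (19.7% − 4.9%) / 24.6% = 0.602
Highest: Ashford (0.602).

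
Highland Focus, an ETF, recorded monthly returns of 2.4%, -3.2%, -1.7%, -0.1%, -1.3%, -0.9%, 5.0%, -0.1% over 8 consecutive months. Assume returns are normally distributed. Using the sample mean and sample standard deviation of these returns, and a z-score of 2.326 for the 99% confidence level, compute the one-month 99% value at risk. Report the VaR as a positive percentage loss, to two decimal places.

5.98

Mean return r̄ = 0.10 / 8 = 0.0125%
Σ(r − r̄)² = 46.4088; sample σ = √(46.4088/7) = 2.5748%
VaR = −(r̄ − z·σ) = −(0.0125 − 2.326 × 2.5748) = −(-5.9765) = 5.9765%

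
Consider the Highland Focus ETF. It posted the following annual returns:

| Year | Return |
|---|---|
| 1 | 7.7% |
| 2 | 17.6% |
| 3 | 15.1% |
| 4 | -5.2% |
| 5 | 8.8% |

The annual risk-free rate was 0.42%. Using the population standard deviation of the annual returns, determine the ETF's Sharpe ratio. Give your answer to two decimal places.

Mean return r̄ = 44.00 / 5 = 8.8000%
Population std dev = √[314.3400 / 5] = 7.9289%
Sharpe = (r̄ − rf) / σ = (8.8000 − 0.42) / 7.9289 = 8.3800 / 7.9289 = 1.0569

1.06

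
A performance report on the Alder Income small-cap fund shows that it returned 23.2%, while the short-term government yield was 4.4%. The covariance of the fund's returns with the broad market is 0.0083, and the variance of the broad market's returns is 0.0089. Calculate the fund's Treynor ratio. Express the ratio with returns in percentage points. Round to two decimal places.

20.16

β = Cov / Var = 0.0083 / 0.0089 = 0.9326
Treynor = (Rp − Rf) / β = (23.2% − 4.4%) / 0.9326 = 18.80 / 0.9326 = 20.1587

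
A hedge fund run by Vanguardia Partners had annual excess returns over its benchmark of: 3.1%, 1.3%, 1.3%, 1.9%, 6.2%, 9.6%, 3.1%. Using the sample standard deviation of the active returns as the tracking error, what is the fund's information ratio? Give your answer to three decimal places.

1.234

Mean return r̄ = 26.50 / 7 = 3.7857%
Σ(r − r̄)² = (3.1 − 3.7857)² + (1.3 − 3.7857)² + (1.3 − 3.7857)² + … = 56.4886
sample σ = √(56.4886 / 6) = √9.4148 = 3.0684%
IR = r̄ / tracking error = 3.7857 / 3.0684 = 1.2338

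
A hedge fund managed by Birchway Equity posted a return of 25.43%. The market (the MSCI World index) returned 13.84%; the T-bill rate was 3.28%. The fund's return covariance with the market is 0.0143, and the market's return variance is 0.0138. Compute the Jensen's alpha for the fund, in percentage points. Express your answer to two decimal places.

11.21

β = Cov / Var = 0.0143 / 0.0138 = 1.0362
E[R] = Rf + β(Rm − Rf) = 3.28% + 1.0362 × (13.84% − 3.28%) = 14.2223%
α = Rp − E[R] = 25.43% − 14.2223% = 11.2077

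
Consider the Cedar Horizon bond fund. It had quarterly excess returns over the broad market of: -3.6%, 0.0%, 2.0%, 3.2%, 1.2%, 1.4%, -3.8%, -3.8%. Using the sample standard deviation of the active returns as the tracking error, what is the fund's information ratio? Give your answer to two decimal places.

-0.15

r̄ = (-3.6 + 0 + 2 + 3.2 + 1.2 + 1.4 − 3.8 − 3.8) / 8 = -0.4250%
Σ(r − r̄)² = 58.0350; sample σ = √(58.0350/7) = 2.8794%
IR = r̄ / tracking error = -0.4250 / 2.8794 = -0.1476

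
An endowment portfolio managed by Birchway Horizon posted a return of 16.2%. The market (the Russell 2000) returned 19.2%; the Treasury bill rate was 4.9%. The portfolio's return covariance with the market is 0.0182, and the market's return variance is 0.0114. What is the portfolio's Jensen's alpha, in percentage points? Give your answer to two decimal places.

-11.53

β = Cov / Var = 0.0182 / 0.0114 = 1.5965
E[R] = Rf + β(Rm − Rf) = 4.9% + 1.5965 × (19.2% − 4.9%) = 27.7300%
α = Rp − E[R] = 16.2% − 27.7300% = -11.5300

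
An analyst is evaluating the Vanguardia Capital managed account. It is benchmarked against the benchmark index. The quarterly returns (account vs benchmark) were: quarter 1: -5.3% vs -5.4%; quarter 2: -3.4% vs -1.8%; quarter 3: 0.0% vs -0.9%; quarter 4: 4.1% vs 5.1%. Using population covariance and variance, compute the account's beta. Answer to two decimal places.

r̄p = -1.1500%,  r̄m = -0.7500%
Cov = Σ(rp − r̄p)(rm − r̄m) / 4 = 13.0500
Var(rm) = Σ(rm − r̄m)² / 4 = 14.2425
β = Cov / Var = 13.0500 / 14.2425 = 0.9163

0.92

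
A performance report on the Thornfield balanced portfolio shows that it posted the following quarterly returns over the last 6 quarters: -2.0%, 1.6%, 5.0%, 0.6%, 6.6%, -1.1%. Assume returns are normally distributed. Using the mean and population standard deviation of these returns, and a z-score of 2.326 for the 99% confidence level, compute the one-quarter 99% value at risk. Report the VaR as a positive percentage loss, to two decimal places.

5.42

μ = (-2 + 1.6 + 5 + 0.6 + 6.6 − 1.1) / 6 = 1.7833%
Population σ = √[Σ(r − μ)² / 6] = √[57.6083 / 6] = √9.6014 = 3.0986%
VaR = −(μ − z·σ) = −(1.7833 − 2.326 × 3.0986) = −(-5.4240) = 5.4240%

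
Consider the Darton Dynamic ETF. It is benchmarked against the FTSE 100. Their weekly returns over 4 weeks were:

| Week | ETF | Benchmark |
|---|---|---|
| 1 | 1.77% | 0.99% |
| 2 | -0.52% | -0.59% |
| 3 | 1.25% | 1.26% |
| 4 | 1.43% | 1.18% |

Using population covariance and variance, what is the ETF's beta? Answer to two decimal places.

1.10

r̄p = 0.9825%,  r̄m = 0.7100%
Cov = Σ(rp − r̄p)(rm − r̄m) / 4 = 0.6328
Var(rm) = Σ(rm − r̄m)² / 4 = 0.5730
β = Cov / Var = 0.6328 / 0.5730 = 1.1044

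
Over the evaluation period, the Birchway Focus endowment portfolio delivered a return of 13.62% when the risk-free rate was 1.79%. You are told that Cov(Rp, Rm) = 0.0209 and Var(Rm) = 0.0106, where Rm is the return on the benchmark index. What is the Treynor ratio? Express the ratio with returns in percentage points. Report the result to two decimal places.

β = Cov / Var = 0.0209 / 0.0106 = 1.9717
Treynor = (Rp − Rf) / β = (13.62% − 1.79%) / 1.9717 = 11.83 / 1.9717 = 5.9999

6.00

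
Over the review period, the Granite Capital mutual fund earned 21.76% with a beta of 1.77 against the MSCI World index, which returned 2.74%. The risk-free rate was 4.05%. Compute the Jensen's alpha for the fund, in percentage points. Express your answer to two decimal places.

20.03

CAPM expected return = Rf + β(Rm − Rf) = 4.05% + 1.77 × (2.74% − 4.05%) = 4.05 + 1.77 × -1.31 = 1.7313%
Jensen's α = Rp − E[R] = 21.76% − 1.7313% = 20.0287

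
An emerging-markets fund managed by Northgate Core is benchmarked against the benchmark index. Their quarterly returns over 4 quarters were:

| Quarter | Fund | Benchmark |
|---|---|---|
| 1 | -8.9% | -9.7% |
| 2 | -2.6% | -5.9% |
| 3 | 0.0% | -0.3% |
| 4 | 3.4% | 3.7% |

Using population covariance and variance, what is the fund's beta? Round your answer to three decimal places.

r̄p = -2.0250%,  r̄m = -3.0500%
Cov = Σ(rp − r̄p)(rm − r̄m) / 4 = 22.3863
Var(rm) = Σ(rm − r̄m)² / 4 = 26.3675
β = Cov / Var = 22.3863 / 26.3675 = 0.8490

0.849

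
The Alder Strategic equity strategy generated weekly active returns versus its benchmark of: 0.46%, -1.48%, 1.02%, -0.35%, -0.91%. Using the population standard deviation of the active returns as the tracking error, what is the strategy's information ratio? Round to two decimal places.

-0.28

r̄ = (0.46 − 1.48 + 1.02 − 0.35 − 0.91) / 5 = -0.2520%
Σ(r − r̄)² = 4.0755; population σ = √(4.0755/5) = 0.9028%
IR = r̄ / tracking error = -0.2520 / 0.9028 = -0.2791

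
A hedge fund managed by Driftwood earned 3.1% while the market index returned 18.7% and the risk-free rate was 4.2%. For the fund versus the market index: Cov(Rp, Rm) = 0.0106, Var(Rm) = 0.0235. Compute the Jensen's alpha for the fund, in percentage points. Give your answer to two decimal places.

β = Cov / Var = 0.0106 / 0.0235 = 0.4511
E[R] = Rf + β(Rm − Rf) = 4.2% + 0.4511 × (18.7% − 4.2%) = 10.7410%
α = Rp − E[R] = 3.1% − 10.7410% = -7.6410

-7.64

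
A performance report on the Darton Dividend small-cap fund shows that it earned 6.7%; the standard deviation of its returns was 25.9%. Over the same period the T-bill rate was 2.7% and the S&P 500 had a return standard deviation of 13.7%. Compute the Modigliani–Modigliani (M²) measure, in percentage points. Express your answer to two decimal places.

Sharpe = (Rp − Rf) / σp = (6.7% − 2.7%) / 25.9% = 0.1544
M² = Rf + Sharpe × σm = 2.7% + 0.1544 × 13.7% = 4.8153%

4.82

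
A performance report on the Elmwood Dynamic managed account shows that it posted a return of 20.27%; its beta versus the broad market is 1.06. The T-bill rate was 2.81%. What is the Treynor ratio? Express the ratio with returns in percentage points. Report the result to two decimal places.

16.47

Treynor = (Rp − Rf) / β = (20.27% − 2.81%) / 1.06 = 17.46 / 1.06 = 16.4717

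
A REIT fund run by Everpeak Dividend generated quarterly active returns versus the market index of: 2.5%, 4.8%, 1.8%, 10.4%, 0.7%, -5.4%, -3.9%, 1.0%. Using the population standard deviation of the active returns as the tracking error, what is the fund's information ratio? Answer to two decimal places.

Mean return r̄ = 11.90 / 8 = 1.4875%
Population σ = √[Σ(r − r̄)² / 8] = √[168.8488 / 8] = √21.1061 = 4.5941%
IR = r̄ / tracking error = 1.4875 / 4.5941 = 0.3238

0.32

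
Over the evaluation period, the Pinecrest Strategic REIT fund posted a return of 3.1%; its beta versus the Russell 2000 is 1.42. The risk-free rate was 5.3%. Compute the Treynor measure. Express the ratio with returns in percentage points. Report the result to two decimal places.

-1.55

Treynor = (Rp − Rf) / β = (3.1% − 5.3%) / 1.42 = -2.20 / 1.42 = -1.5493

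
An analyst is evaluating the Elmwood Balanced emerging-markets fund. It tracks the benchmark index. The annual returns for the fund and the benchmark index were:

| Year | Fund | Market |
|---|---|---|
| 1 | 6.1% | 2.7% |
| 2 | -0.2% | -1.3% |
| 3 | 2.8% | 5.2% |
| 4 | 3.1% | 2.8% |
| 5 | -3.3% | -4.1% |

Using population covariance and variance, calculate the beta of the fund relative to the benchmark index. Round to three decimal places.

0.808

r̄p = 1.7000%,  r̄m = 1.0600%
Cov = Σ(rp − r̄p)(rm − r̄m) / 5 = 8.8980
Var(rm) = Σ(rm − r̄m)² / 5 = 11.0104
β = Cov / Var = 8.8980 / 11.0104 = 0.8081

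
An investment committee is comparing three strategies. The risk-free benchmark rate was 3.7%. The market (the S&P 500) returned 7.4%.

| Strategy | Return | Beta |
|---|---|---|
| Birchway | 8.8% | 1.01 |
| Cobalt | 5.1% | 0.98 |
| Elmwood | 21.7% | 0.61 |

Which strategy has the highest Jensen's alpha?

Elmwood

Birchway: α = 8.8% − [3.7% + 1.01 × (7.4% − 3.7%)] = 1.363
Cobalt: α = 5.1% − [3.7% + 0.98 × (7.4% − 3.7%)] = -2.226
Elmwood: α = 21.7% − [3.7% + 0.61 × (7.4% − 3.7%)] = 15.743
Highest: Elmwood (15.743).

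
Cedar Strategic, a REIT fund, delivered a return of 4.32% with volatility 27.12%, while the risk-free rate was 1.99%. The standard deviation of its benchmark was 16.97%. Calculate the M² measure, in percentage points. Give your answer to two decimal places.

Sharpe = (Rp − Rf) / σp = (4.32% − 1.99%) / 27.12% = 0.0859
M² = Rf + Sharpe × σm = 1.99% + 0.0859 × 16.97% = 3.4477%

3.45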